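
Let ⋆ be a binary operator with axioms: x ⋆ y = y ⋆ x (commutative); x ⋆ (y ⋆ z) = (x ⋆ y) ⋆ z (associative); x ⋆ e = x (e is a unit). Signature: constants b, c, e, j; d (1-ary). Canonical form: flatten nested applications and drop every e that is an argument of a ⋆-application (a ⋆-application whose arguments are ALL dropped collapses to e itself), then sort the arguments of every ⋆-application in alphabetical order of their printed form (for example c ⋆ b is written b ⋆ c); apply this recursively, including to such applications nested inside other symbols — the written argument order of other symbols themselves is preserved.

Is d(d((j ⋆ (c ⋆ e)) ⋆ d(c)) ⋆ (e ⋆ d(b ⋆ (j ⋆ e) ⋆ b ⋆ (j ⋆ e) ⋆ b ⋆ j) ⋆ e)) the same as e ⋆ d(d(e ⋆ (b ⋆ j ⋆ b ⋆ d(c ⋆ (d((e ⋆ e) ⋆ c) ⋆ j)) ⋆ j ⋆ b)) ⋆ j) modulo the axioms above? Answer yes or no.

Answer: no — d(d(b ⋆ b ⋆ b ⋆ j ⋆ j ⋆ j) ⋆ d(c ⋆ d(c) ⋆ j)) vs d(d(b ⋆ b ⋆ b ⋆ d(c ⋆ d(c) ⋆ j) ⋆ j ⋆ j) ⋆ j)

Derivation:
Left:  d(d((j ⋆ (c ⋆ e)) ⋆ d(c)) ⋆ (e ⋆ d(b ⋆ (j ⋆ e) ⋆ b ⋆ (j ⋆ e) ⋆ b ⋆ j) ⋆ e))
  Work inside:  d((j ⋆ (c ⋆ e)) ⋆ d(c)) ⋆ (e ⋆ d(b ⋆ (j ⋆ e) ⋆ b ⋆ (j ⋆ e) ⋆ b ⋆ j) ⋆ e)
  Flatten:  d((j ⋆ (c ⋆ e)) ⋆ d(c)) ⋆ e ⋆ d(b ⋆ (j ⋆ e) ⋆ b ⋆ (j ⋆ e) ⋆ b ⋆ j) ⋆ e
  Simplify inside:  d((j ⋆ (c ⋆ e)) ⋆ d(c))  →  d(c ⋆ d(c) ⋆ j)
  Inside:  d(b ⋆ (j ⋆ e) ⋆ b ⋆ (j ⋆ e) ⋆ b ⋆ j)  →  d(b ⋆ b ⋆ b ⋆ j ⋆ j ⋆ j)
  Unit:  drop e (×2)
  Order the arguments:  d(b ⋆ b ⋆ b ⋆ j ⋆ j ⋆ j) ⋆ d(c ⋆ d(c) ⋆ j)
  Reassemble:  d(d(b ⋆ b ⋆ b ⋆ j ⋆ j ⋆ j) ⋆ d(c ⋆ d(c) ⋆ j))
Right:  e ⋆ d(d(e ⋆ (b ⋆ j ⋆ b ⋆ d(c ⋆ (d((e ⋆ e) ⋆ c) ⋆ j)) ⋆ j ⋆ b)) ⋆ j)
  Inside:  d(d(e ⋆ (b ⋆ j ⋆ b ⋆ d(c ⋆ (d((e ⋆ e) ⋆ c) ⋆ j)) ⋆ j ⋆ b)) ⋆ j)  →  d(d(b ⋆ b ⋆ b ⋆ d(c ⋆ d(c) ⋆ j) ⋆ j ⋆ j) ⋆ j)
  Unit:  drop e
  Sort:  d(d(b ⋆ b ⋆ b ⋆ d(c ⋆ d(c) ⋆ j) ⋆ j ⋆ j) ⋆ j)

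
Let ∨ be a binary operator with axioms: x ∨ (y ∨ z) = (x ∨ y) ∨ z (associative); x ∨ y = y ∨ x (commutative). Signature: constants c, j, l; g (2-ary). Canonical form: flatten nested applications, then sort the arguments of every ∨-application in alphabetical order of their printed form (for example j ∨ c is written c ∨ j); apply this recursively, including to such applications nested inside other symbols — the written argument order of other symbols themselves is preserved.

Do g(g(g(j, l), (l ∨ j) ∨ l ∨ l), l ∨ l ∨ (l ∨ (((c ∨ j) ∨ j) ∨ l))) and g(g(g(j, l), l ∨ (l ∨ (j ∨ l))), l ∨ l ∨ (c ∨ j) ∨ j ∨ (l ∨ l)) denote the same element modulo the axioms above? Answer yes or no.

Answer: yes — both canonical forms are g(g(g(j, l), j ∨ l ∨ l ∨ l), c ∨ j ∨ j ∨ l ∨ l ∨ l ∨ l)

Derivation:
Left:  g(g(g(j, l), (l ∨ j) ∨ l ∨ l), l ∨ l ∨ (l ∨ (((c ∨ j) ∨ j) ∨ l)))
  Descend into:  l ∨ l ∨ (l ∨ (((c ∨ j) ∨ j) ∨ l))
  Un-nest:  l ∨ l ∨ l ∨ c ∨ j ∨ j ∨ l
  Sort:  c ∨ j ∨ j ∨ l ∨ l ∨ l ∨ l
  Rebuild:  g(g(g(j, l), j ∨ l ∨ l ∨ l), c ∨ j ∨ j ∨ l ∨ l ∨ l ∨ l)
Right:  g(g(g(j, l), l ∨ (l ∨ (j ∨ l))), l ∨ l ∨ (c ∨ j) ∨ j ∨ (l ∨ l))
  Focus inside:  l ∨ l ∨ (c ∨ j) ∨ j ∨ (l ∨ l)
  Merge nested applications:  l ∨ l ∨ c ∨ j ∨ j ∨ l ∨ l
  Sort arguments:  c ∨ j ∨ j ∨ l ∨ l ∨ l ∨ l
  Rebuild:  g(g(g(j, l), j ∨ l ∨ l ∨ l), c ∨ j ∨ j ∨ l ∨ l ∨ l ∨ l)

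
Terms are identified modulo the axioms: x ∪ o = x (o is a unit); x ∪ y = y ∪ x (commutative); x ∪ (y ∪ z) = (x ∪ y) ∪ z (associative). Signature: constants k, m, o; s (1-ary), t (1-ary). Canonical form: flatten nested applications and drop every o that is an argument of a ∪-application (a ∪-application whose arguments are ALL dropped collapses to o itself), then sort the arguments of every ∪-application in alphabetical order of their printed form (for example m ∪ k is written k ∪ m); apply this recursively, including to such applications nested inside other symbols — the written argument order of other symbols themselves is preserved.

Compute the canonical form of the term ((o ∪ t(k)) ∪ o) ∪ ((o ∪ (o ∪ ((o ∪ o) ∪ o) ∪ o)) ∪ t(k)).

Flatten:  o ∪ t(k) ∪ o ∪ o ∪ o ∪ o ∪ o ∪ o ∪ o ∪ t(k)
Drop the unit:  drop o (×8)
Order the arguments:  t(k) ∪ t(k)

Answer: t(k) ∪ t(k)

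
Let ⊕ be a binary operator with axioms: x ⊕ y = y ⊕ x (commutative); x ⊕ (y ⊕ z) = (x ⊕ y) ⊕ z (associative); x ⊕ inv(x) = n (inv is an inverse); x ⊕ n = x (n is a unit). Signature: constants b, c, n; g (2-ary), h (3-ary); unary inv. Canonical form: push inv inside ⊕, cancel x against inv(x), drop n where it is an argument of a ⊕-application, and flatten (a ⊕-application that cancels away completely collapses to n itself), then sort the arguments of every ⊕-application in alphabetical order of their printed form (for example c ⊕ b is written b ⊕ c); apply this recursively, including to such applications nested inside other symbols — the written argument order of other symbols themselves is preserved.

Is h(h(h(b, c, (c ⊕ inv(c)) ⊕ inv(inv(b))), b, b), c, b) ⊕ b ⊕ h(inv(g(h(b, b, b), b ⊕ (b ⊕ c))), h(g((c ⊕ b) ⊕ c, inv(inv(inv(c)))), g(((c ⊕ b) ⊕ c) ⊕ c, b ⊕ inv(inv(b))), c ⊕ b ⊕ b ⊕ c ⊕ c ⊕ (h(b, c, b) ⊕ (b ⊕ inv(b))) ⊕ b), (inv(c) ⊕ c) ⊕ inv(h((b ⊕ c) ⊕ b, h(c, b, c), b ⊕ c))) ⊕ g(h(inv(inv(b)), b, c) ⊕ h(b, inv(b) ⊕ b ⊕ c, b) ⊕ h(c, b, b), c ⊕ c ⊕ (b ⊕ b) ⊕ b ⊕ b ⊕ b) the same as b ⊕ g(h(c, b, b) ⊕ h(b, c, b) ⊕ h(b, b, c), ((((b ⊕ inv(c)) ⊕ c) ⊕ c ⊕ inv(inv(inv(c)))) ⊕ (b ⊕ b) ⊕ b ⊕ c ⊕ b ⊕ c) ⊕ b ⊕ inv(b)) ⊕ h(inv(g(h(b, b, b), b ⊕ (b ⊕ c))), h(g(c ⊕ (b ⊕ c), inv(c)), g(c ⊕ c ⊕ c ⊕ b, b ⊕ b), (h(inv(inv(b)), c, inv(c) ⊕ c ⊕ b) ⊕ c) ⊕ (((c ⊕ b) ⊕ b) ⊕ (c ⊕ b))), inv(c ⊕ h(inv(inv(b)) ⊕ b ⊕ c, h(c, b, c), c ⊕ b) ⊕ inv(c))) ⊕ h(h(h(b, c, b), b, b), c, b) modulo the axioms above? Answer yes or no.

Answer: yes — both canonical forms are b ⊕ g(h(b, b, c) ⊕ h(b, c, b) ⊕ h(c, b, b), b ⊕ b ⊕ b ⊕ b ⊕ b ⊕ c ⊕ c) ⊕ h(h(h(b, c, b), b, b), c, b) ⊕ h(inv(g(h(b, b, b), b ⊕ b ⊕ c)), h(g(b ⊕ c ⊕ c, inv(c)), g(b ⊕ c ⊕ c ⊕ c, b ⊕ b), b ⊕ b ⊕ b ⊕ c ⊕ c ⊕ c ⊕ h(b, c, b)), inv(h(b ⊕ b ⊕ c, h(c, b, c), b ⊕ c)))

Derivation:
Left:  h(h(h(b, c, (c ⊕ inv(c)) ⊕ inv(inv(b))), b, b), c, b) ⊕ b ⊕ h(inv(g(h(b, b, b), b ⊕ (b ⊕ c))), h(g((c ⊕ b) ⊕ c, inv(inv(inv(c)))), g(((c ⊕ b) ⊕ c) ⊕ c, b ⊕ inv(inv(b))), c ⊕ b ⊕ b ⊕ c ⊕ c ⊕ (h(b, c, b) ⊕ (b ⊕ inv(b))) ⊕ b), (inv(c) ⊕ c) ⊕ inv(h((b ⊕ c) ⊕ b, h(c, b, c), b ⊕ c))) ⊕ g(h(inv(inv(b)), b, c) ⊕ h(b, inv(b) ⊕ b ⊕ c, b) ⊕ h(c, b, b), c ⊕ c ⊕ (b ⊕ b) ⊕ b ⊕ b ⊕ b)
  Push inv inside:  distribute inv over ⊕ and collapse double inv
  Collect terms:  h(h(h(b, c, b), b, b), c, b) ⊕ b ⊕ h(inv(g(h(b, b, b), b ⊕ b ⊕ c)), h(g(b ⊕ c ⊕ c, inv(c)), g(b ⊕ c ⊕ c ⊕ c, b ⊕ b), b ⊕ b ⊕ b ⊕ c ⊕ c ⊕ c ⊕ h(b, c, b)), inv(h(b ⊕ b ⊕ c, h(c, b, c), b ⊕ c))) ⊕ g(h(b, b, c) ⊕ h(b, c, b) ⊕ h(c, b, b), b ⊕ b ⊕ b ⊕ b ⊕ b ⊕ c ⊕ c)
  Sort arguments:  b ⊕ g(h(b, b, c) ⊕ h(b, c, b) ⊕ h(c, b, b), b ⊕ b ⊕ b ⊕ b ⊕ b ⊕ c ⊕ c) ⊕ h(h(h(b, c, b), b, b), c, b) ⊕ h(inv(g(h(b, b, b), b ⊕ b ⊕ c)), h(g(b ⊕ c ⊕ c, inv(c)), g(b ⊕ c ⊕ c ⊕ c, b ⊕ b), b ⊕ b ⊕ b ⊕ c ⊕ c ⊕ c ⊕ h(b, c, b)), inv(h(b ⊕ b ⊕ c, h(c, b, c), b ⊕ c)))
Right:  b ⊕ g(h(c, b, b) ⊕ h(b, c, b) ⊕ h(b, b, c), ((((b ⊕ inv(c)) ⊕ c) ⊕ c ⊕ inv(inv(inv(c)))) ⊕ (b ⊕ b) ⊕ b ⊕ c ⊕ b ⊕ c) ⊕ b ⊕ inv(b)) ⊕ h(inv(g(h(b, b, b), b ⊕ (b ⊕ c))), h(g(c ⊕ (b ⊕ c), inv(c)), g(c ⊕ c ⊕ c ⊕ b, b ⊕ b), (h(inv(inv(b)), c, inv(c) ⊕ c ⊕ b) ⊕ c) ⊕ (((c ⊕ b) ⊕ b) ⊕ (c ⊕ b))), inv(c ⊕ h(inv(inv(b)) ⊕ b ⊕ c, h(c, b, c), c ⊕ b) ⊕ inv(c))) ⊕ h(h(h(b, c, b), b, b), c, b)
  Push inv inside:  distribute inv over ⊕ and collapse double inv
  Collect terms:  b ⊕ g(h(b, b, c) ⊕ h(b, c, b) ⊕ h(c, b, b), b ⊕ b ⊕ b ⊕ b ⊕ b ⊕ c ⊕ c) ⊕ h(inv(g(h(b, b, b), b ⊕ b ⊕ c)), h(g(b ⊕ c ⊕ c, inv(c)), g(b ⊕ c ⊕ c ⊕ c, b ⊕ b), b ⊕ b ⊕ b ⊕ c ⊕ c ⊕ c ⊕ h(b, c, b)), inv(h(b ⊕ b ⊕ c, h(c, b, c), b ⊕ c))) ⊕ h(h(h(b, c, b), b, b), c, b)
  Sort arguments:  b ⊕ g(h(b, b, c) ⊕ h(b, c, b) ⊕ h(c, b, b), b ⊕ b ⊕ b ⊕ b ⊕ b ⊕ c ⊕ c) ⊕ h(h(h(b, c, b), b, b), c, b) ⊕ h(inv(g(h(b, b, b), b ⊕ b ⊕ c)), h(g(b ⊕ c ⊕ c, inv(c)), g(b ⊕ c ⊕ c ⊕ c, b ⊕ b), b ⊕ b ⊕ b ⊕ c ⊕ c ⊕ c ⊕ h(b, c, b)), inv(h(b ⊕ b ⊕ c, h(c, b, c), b ⊕ c)))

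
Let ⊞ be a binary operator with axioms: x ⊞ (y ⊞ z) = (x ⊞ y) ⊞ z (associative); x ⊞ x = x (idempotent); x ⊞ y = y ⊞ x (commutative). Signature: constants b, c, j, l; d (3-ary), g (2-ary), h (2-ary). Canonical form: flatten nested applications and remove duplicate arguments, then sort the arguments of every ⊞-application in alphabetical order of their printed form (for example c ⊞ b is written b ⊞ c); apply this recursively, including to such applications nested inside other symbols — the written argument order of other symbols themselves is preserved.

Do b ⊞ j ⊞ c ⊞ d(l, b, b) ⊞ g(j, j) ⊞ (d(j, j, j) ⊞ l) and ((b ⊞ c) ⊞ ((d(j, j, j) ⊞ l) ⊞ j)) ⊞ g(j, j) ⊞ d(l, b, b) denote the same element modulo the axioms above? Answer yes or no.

Left:  b ⊞ j ⊞ c ⊞ d(l, b, b) ⊞ g(j, j) ⊞ (d(j, j, j) ⊞ l)
  Merge nested applications:  b ⊞ j ⊞ c ⊞ d(l, b, b) ⊞ g(j, j) ⊞ d(j, j, j) ⊞ l
  Order the arguments:  b ⊞ c ⊞ d(j, j, j) ⊞ d(l, b, b) ⊞ g(j, j) ⊞ j ⊞ l
Right:  ((b ⊞ c) ⊞ ((d(j, j, j) ⊞ l) ⊞ j)) ⊞ g(j, j) ⊞ d(l, b, b)
  Un-nest:  b ⊞ c ⊞ d(j, j, j) ⊞ l ⊞ j ⊞ g(j, j) ⊞ d(l, b, b)
  Sort arguments:  b ⊞ c ⊞ d(j, j, j) ⊞ d(l, b, b) ⊞ g(j, j) ⊞ j ⊞ l

Answer: yes — both canonical forms are b ⊞ c ⊞ d(j, j, j) ⊞ d(l, b, b) ⊞ g(j, j) ⊞ j ⊞ l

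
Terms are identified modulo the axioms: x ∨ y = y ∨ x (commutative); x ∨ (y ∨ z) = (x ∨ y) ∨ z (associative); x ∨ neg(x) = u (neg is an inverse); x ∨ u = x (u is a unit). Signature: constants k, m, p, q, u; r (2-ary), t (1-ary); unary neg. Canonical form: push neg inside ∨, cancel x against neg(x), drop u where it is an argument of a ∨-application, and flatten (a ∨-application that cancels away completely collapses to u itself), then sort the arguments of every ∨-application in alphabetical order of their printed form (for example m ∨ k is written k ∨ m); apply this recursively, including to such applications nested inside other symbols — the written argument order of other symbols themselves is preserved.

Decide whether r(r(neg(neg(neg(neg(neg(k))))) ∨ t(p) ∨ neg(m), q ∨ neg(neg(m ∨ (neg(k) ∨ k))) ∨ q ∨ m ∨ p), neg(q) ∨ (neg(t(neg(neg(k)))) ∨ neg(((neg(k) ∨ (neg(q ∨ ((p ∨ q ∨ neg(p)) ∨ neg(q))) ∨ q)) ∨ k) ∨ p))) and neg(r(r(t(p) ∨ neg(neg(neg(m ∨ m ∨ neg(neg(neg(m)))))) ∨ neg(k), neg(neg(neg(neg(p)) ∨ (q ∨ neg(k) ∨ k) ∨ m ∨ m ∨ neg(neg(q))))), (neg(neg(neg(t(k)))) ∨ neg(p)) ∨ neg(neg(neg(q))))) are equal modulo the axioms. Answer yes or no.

Left:  r(r(neg(neg(neg(neg(neg(k))))) ∨ t(p) ∨ neg(m), q ∨ neg(neg(m ∨ (neg(k) ∨ k))) ∨ q ∨ m ∨ p), neg(q) ∨ (neg(t(neg(neg(k)))) ∨ neg(((neg(k) ∨ (neg(q ∨ ((p ∨ q ∨ neg(p)) ∨ neg(q))) ∨ q)) ∨ k) ∨ p)))
  Descend into:  neg(q) ∨ (neg(t(neg(neg(k)))) ∨ neg(((neg(k) ∨ (neg(q ∨ ((p ∨ q ∨ neg(p)) ∨ neg(q))) ∨ q)) ∨ k) ∨ p))
  Push neg inside:  distribute neg over ∨ and collapse double neg
  Cancel inverse pairs:  k cancels
  Combine occurrences:  neg(q) ∨ neg(t(k)) ∨ neg(p)
  Sort:  neg(p) ∨ neg(q) ∨ neg(t(k))
  Put back:  r(r(neg(k) ∨ neg(m) ∨ t(p), m ∨ m ∨ p ∨ q ∨ q), neg(p) ∨ neg(q) ∨ neg(t(k)))
Right:  neg(r(r(t(p) ∨ neg(neg(neg(m ∨ m ∨ neg(neg(neg(m)))))) ∨ neg(k), neg(neg(neg(neg(p)) ∨ (q ∨ neg(k) ∨ k) ∨ m ∨ m ∨ neg(neg(q))))), (neg(neg(neg(t(k)))) ∨ neg(p)) ∨ neg(neg(neg(q)))))
  Push neg inside:  distribute neg over ∨ and collapse double neg
  Combine occurrences:  neg(r(r(neg(k) ∨ neg(m) ∨ t(p), m ∨ m ∨ p ∨ q ∨ q), neg(p) ∨ neg(q) ∨ neg(t(k))))

Answer: no — r(r(neg(k) ∨ neg(m) ∨ t(p), m ∨ m ∨ p ∨ q ∨ q), neg(p) ∨ neg(q) ∨ neg(t(k))) vs neg(r(r(neg(k) ∨ neg(m) ∨ t(p), m ∨ m ∨ p ∨ q ∨ q), neg(p) ∨ neg(q) ∨ neg(t(k))))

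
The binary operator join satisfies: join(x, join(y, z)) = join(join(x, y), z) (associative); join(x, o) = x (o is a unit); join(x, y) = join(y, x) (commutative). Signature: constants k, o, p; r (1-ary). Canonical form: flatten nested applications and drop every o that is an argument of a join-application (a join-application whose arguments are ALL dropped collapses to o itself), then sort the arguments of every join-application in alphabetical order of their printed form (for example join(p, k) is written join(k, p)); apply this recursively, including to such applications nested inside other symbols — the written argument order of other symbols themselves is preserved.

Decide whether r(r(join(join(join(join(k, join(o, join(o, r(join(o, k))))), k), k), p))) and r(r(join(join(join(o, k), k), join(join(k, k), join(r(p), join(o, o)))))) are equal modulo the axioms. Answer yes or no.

Answer: no — r(r(join(k, k, k, p, r(k)))) vs r(r(join(k, k, k, k, r(p))))

Derivation:
Left:  r(r(join(join(join(join(k, join(o, join(o, r(join(o, k))))), k), k), p)))
  Work inside:  join(join(join(join(k, join(o, join(o, r(join(o, k))))), k), k), p)
  Un-nest:  join(k, o, o, r(join(o, k)), k, k, p)
  Canonicalize subterm:  r(join(o, k))  →  r(k)
  Units out:  drop o (×2)
  Order the arguments:  join(k, k, k, p, r(k))
  Put back:  r(r(join(k, k, k, p, r(k))))
Right:  r(r(join(join(join(o, k), k), join(join(k, k), join(r(p), join(o, o))))))
  Work inside:  join(join(join(o, k), k), join(join(k, k), join(r(p), join(o, o))))
  Un-nest:  join(o, k, k, k, k, r(p), o, o)
  Units out:  drop o (×3)
  Order the arguments:  join(k, k, k, k, r(p))
  Reassemble:  r(r(join(k, k, k, k, r(p))))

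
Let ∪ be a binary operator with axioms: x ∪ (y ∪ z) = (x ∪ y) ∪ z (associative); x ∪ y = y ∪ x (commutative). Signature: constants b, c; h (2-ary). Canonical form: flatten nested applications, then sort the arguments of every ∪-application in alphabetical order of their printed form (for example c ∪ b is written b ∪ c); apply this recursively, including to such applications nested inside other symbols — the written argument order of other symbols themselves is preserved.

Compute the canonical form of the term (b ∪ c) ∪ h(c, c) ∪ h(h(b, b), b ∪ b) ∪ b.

Answer: b ∪ b ∪ c ∪ h(c, c) ∪ h(h(b, b), b ∪ b)

Derivation:
Un-nest:  b ∪ c ∪ h(c, c) ∪ h(h(b, b), b ∪ b) ∪ b
Sort arguments:  b ∪ b ∪ c ∪ h(c, c) ∪ h(h(b, b), b ∪ b)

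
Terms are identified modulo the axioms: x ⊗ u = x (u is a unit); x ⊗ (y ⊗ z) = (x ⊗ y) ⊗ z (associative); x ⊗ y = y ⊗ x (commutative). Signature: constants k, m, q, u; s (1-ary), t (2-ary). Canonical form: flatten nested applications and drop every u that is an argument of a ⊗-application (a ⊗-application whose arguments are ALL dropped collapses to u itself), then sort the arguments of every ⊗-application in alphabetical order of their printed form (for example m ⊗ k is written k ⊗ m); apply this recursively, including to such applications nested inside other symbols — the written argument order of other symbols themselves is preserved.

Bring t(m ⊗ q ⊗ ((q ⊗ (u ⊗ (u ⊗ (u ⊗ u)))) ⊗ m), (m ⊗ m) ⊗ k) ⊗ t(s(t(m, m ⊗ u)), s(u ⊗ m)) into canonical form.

Inside:  t(m ⊗ q ⊗ ((q ⊗ (u ⊗ (u ⊗ (u ⊗ u)))) ⊗ m), (m ⊗ m) ⊗ k)  →  t(m ⊗ m ⊗ q ⊗ q, k ⊗ m ⊗ m)
Inside:  t(s(t(m, m ⊗ u)), s(u ⊗ m))  →  t(s(t(m, m)), s(m))
Order the arguments:  t(m ⊗ m ⊗ q ⊗ q, k ⊗ m ⊗ m) ⊗ t(s(t(m, m)), s(m))

Answer: t(m ⊗ m ⊗ q ⊗ q, k ⊗ m ⊗ m) ⊗ t(s(t(m, m)), s(m))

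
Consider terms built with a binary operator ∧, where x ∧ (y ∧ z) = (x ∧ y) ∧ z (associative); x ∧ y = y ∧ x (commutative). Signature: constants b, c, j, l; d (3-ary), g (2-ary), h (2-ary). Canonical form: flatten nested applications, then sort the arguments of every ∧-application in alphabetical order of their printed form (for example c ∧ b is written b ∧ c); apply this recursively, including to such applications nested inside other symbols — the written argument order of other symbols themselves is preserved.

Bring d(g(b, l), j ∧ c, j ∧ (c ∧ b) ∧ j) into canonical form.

Work inside:  j ∧ (c ∧ b) ∧ j
Merge nested applications:  j ∧ c ∧ b ∧ j
Sort:  b ∧ c ∧ j ∧ j
Put back:  d(g(b, l), c ∧ j, b ∧ c ∧ j ∧ j)

Answer: d(g(b, l), c ∧ j, b ∧ c ∧ j ∧ j)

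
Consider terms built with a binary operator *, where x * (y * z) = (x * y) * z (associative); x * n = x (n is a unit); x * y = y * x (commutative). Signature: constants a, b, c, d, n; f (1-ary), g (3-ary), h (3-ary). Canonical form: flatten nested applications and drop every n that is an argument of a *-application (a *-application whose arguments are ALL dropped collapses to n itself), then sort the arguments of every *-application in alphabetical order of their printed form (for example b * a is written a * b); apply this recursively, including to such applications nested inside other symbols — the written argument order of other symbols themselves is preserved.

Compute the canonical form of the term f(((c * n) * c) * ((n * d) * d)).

Answer: f(c * c * d * d)

Derivation:
Descend into:  ((c * n) * c) * ((n * d) * d)
Flatten:  c * n * c * n * d * d
Drop the unit:  drop n (×2)
Sort:  c * c * d * d
Put back:  f(c * c * d * d)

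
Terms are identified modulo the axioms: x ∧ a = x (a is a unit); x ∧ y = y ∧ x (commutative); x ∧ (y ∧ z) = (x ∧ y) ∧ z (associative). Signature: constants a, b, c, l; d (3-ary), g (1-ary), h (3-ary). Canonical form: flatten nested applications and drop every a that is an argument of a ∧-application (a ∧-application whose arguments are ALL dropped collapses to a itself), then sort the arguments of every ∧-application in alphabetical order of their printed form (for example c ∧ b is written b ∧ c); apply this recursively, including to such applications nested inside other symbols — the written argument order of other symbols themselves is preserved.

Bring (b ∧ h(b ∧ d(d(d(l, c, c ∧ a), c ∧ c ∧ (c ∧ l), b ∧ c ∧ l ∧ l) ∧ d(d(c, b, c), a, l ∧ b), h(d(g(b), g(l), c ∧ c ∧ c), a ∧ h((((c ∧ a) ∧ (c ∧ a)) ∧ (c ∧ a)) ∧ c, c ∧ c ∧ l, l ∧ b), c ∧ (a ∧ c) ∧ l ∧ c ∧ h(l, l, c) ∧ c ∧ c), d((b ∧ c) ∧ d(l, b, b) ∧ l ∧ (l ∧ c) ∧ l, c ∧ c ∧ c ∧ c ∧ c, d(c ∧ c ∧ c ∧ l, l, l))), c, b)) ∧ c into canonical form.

Un-nest:  b ∧ h(b ∧ d(d(d(l, c, c ∧ a), c ∧ c ∧ (c ∧ l), b ∧ c ∧ l ∧ l) ∧ d(d(c, b, c), a, l ∧ b), h(d(g(b), g(l), c ∧ c ∧ c), a ∧ h((((c ∧ a) ∧ (c ∧ a)) ∧ (c ∧ a)) ∧ c, c ∧ c ∧ l, l ∧ b), c ∧ (a ∧ c) ∧ l ∧ c ∧ h(l, l, c) ∧ c ∧ c), d((b ∧ c) ∧ d(l, b, b) ∧ l ∧ (l ∧ c) ∧ l, c ∧ c ∧ c ∧ c ∧ c, d(c ∧ c ∧ c ∧ l, l, l))), c, b) ∧ c
Simplify inside:  h(b ∧ d(d(d(l, c, c ∧ a), c ∧ c ∧ (c ∧ l), b ∧ c ∧ l ∧ l) ∧ d(d(c, b, c), a, l ∧ b), h(d(g(b), g(l), c ∧ c ∧ c), a ∧ h((((c ∧ a) ∧ (c ∧ a)) ∧ (c ∧ a)) ∧ c, c ∧ c ∧ l, l ∧ b), c ∧ (a ∧ c) ∧ l ∧ c ∧ h(l, l, c) ∧ c ∧ c), d((b ∧ c) ∧ d(l, b, b) ∧ l ∧ (l ∧ c) ∧ l, c ∧ c ∧ c ∧ c ∧ c, d(c ∧ c ∧ c ∧ l, l, l))), c, b)  →  h(b ∧ d(d(d(c, b, c), a, b ∧ l) ∧ d(d(l, c, c), c ∧ c ∧ c ∧ l, b ∧ c ∧ l ∧ l), h(d(g(b), g(l), c ∧ c ∧ c), h(c ∧ c ∧ c ∧ c, c ∧ c ∧ l, b ∧ l), c ∧ c ∧ c ∧ c ∧ c ∧ h(l, l, c) ∧ l), d(b ∧ c ∧ c ∧ d(l, b, b) ∧ l ∧ l ∧ l, c ∧ c ∧ c ∧ c ∧ c, d(c ∧ c ∧ c ∧ l, l, l))), c, b)
Order the arguments:  b ∧ c ∧ h(b ∧ d(d(d(c, b, c), a, b ∧ l) ∧ d(d(l, c, c), c ∧ c ∧ c ∧ l, b ∧ c ∧ l ∧ l), h(d(g(b), g(l), c ∧ c ∧ c), h(c ∧ c ∧ c ∧ c, c ∧ c ∧ l, b ∧ l), c ∧ c ∧ c ∧ c ∧ c ∧ h(l, l, c) ∧ l), d(b ∧ c ∧ c ∧ d(l, b, b) ∧ l ∧ l ∧ l, c ∧ c ∧ c ∧ c ∧ c, d(c ∧ c ∧ c ∧ l, l, l))), c, b)

Answer: b ∧ c ∧ h(b ∧ d(d(d(c, b, c), a, b ∧ l) ∧ d(d(l, c, c), c ∧ c ∧ c ∧ l, b ∧ c ∧ l ∧ l), h(d(g(b), g(l), c ∧ c ∧ c), h(c ∧ c ∧ c ∧ c, c ∧ c ∧ l, b ∧ l), c ∧ c ∧ c ∧ c ∧ c ∧ h(l, l, c) ∧ l), d(b ∧ c ∧ c ∧ d(l, b, b) ∧ l ∧ l ∧ l, c ∧ c ∧ c ∧ c ∧ c, d(c ∧ c ∧ c ∧ l, l, l))), c, b)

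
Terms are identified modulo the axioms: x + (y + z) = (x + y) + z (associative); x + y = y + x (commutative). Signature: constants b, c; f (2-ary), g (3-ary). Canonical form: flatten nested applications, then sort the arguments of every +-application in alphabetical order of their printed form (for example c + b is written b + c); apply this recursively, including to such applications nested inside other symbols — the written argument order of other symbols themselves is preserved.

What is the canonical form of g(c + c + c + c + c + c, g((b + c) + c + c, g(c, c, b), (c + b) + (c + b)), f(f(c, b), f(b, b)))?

Answer: g(c + c + c + c + c + c, g(b + c + c + c, g(c, c, b), b + b + c + c), f(f(c, b), f(b, b)))

Derivation:
Work inside:  (c + b) + (c + b)
Merge nested applications:  c + b + c + b
Sort arguments:  b + b + c + c
Rebuild:  g(c + c + c + c + c + c, g(b + c + c + c, g(c, c, b), b + b + c + c), f(f(c, b), f(b, b)))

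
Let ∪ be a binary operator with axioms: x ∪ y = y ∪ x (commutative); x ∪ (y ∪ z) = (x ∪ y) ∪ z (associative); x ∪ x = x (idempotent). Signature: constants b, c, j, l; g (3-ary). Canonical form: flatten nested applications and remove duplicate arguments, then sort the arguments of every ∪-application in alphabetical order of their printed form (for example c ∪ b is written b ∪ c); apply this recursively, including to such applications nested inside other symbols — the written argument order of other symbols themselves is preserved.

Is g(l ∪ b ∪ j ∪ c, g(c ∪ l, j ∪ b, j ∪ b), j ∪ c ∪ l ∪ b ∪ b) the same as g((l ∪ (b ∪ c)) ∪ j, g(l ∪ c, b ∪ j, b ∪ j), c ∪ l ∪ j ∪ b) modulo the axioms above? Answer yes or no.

Left:  g(l ∪ b ∪ j ∪ c, g(c ∪ l, j ∪ b, j ∪ b), j ∪ c ∪ l ∪ b ∪ b)
  Work inside:  j ∪ c ∪ l ∪ b ∪ b
  Drop duplicates:  drop duplicate b
  Sort arguments:  b ∪ c ∪ j ∪ l
  Put back:  g(b ∪ c ∪ j ∪ l, g(c ∪ l, b ∪ j, b ∪ j), b ∪ c ∪ j ∪ l)
Right:  g((l ∪ (b ∪ c)) ∪ j, g(l ∪ c, b ∪ j, b ∪ j), c ∪ l ∪ j ∪ b)
  Work inside:  (l ∪ (b ∪ c)) ∪ j
  Un-nest:  l ∪ b ∪ c ∪ j
  Sort arguments:  b ∪ c ∪ j ∪ l
  Put back:  g(b ∪ c ∪ j ∪ l, g(c ∪ l, b ∪ j, b ∪ j), b ∪ c ∪ j ∪ l)

Answer: yes — both canonical forms are g(b ∪ c ∪ j ∪ l, g(c ∪ l, b ∪ j, b ∪ j), b ∪ c ∪ j ∪ l)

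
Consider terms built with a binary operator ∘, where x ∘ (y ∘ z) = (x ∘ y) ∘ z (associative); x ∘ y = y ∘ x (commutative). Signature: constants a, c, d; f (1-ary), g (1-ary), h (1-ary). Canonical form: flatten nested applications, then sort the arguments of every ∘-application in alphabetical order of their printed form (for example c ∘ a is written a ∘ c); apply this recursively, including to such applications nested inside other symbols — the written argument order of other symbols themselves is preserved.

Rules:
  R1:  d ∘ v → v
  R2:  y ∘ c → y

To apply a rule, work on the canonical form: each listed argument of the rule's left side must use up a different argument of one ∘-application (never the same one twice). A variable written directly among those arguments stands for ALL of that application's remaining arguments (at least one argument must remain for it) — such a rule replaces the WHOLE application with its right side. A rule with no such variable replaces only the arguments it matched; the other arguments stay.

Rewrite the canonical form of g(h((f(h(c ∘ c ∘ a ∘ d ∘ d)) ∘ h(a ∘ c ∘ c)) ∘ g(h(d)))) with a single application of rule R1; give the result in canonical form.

Answer: g(h(f(h(a ∘ c ∘ c ∘ d)) ∘ g(h(d)) ∘ h(a ∘ c ∘ c)))

Derivation:
Canonical form:  g(h(f(h(a ∘ c ∘ c ∘ d ∘ d)) ∘ g(h(d)) ∘ h(a ∘ c ∘ c)))
R1 matches:  uses d;  v := a ∘ c ∘ c ∘ d
The extension variable absorbs all remaining arguments, so the whole application is rewritten.
New term:  g(h(f(h(a ∘ c ∘ c ∘ d)) ∘ g(h(d)) ∘ h(a ∘ c ∘ c)))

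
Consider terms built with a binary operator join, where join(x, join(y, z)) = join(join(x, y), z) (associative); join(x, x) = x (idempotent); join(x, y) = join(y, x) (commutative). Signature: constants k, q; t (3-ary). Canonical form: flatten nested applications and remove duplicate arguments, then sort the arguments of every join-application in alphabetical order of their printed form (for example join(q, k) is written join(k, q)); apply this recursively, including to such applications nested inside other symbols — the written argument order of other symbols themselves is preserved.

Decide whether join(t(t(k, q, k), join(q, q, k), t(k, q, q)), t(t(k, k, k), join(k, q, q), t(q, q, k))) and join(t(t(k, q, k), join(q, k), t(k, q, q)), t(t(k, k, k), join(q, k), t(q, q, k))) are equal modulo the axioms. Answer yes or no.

Answer: yes — both canonical forms are join(t(t(k, k, k), join(k, q), t(q, q, k)), t(t(k, q, k), join(k, q), t(k, q, q)))

Derivation:
Left:  join(t(t(k, q, k), join(q, q, k), t(k, q, q)), t(t(k, k, k), join(k, q, q), t(q, q, k)))
  Canonicalize subterm:  t(t(k, q, k), join(q, q, k), t(k, q, q))  →  t(t(k, q, k), join(k, q), t(k, q, q))
  Inside:  t(t(k, k, k), join(k, q, q), t(q, q, k))  →  t(t(k, k, k), join(k, q), t(q, q, k))
  Sort arguments:  join(t(t(k, k, k), join(k, q), t(q, q, k)), t(t(k, q, k), join(k, q), t(k, q, q)))
Right:  join(t(t(k, q, k), join(q, k), t(k, q, q)), t(t(k, k, k), join(q, k), t(q, q, k)))
  Simplify inside:  t(t(k, q, k), join(q, k), t(k, q, q))  →  t(t(k, q, k), join(k, q), t(k, q, q))
  Simplify inside:  t(t(k, k, k), join(q, k), t(q, q, k))  →  t(t(k, k, k), join(k, q), t(q, q, k))
  Order the arguments:  join(t(t(k, k, k), join(k, q), t(q, q, k)), t(t(k, q, k), join(k, q), t(k, q, q)))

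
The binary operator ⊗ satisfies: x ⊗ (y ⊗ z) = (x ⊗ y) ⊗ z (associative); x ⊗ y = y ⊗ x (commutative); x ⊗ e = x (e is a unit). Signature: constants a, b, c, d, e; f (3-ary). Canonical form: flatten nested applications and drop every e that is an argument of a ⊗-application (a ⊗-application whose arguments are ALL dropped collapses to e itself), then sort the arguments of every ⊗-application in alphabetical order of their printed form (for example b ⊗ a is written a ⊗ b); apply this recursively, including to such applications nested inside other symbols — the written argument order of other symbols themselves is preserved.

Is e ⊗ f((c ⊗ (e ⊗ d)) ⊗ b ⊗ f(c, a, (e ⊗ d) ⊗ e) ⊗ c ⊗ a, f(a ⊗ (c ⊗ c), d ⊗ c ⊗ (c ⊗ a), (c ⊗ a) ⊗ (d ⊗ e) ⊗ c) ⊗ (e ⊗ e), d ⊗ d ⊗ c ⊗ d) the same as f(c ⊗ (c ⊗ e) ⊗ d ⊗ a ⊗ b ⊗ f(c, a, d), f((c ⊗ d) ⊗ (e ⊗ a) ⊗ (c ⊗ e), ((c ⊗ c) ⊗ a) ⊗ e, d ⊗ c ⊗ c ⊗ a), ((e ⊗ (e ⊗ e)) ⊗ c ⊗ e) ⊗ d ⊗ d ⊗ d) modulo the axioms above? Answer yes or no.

Answer: no — f(a ⊗ b ⊗ c ⊗ c ⊗ d ⊗ f(c, a, d), f(a ⊗ c ⊗ c, a ⊗ c ⊗ c ⊗ d, a ⊗ c ⊗ c ⊗ d), c ⊗ d ⊗ d ⊗ d) vs f(a ⊗ b ⊗ c ⊗ c ⊗ d ⊗ f(c, a, d), f(a ⊗ c ⊗ c ⊗ d, a ⊗ c ⊗ c, a ⊗ c ⊗ c ⊗ d), c ⊗ d ⊗ d ⊗ d)

Derivation:
Left:  e ⊗ f((c ⊗ (e ⊗ d)) ⊗ b ⊗ f(c, a, (e ⊗ d) ⊗ e) ⊗ c ⊗ a, f(a ⊗ (c ⊗ c), d ⊗ c ⊗ (c ⊗ a), (c ⊗ a) ⊗ (d ⊗ e) ⊗ c) ⊗ (e ⊗ e), d ⊗ d ⊗ c ⊗ d)
  Simplify inside:  f((c ⊗ (e ⊗ d)) ⊗ b ⊗ f(c, a, (e ⊗ d) ⊗ e) ⊗ c ⊗ a, f(a ⊗ (c ⊗ c), d ⊗ c ⊗ (c ⊗ a), (c ⊗ a) ⊗ (d ⊗ e) ⊗ c) ⊗ (e ⊗ e), d ⊗ d ⊗ c ⊗ d)  →  f(a ⊗ b ⊗ c ⊗ c ⊗ d ⊗ f(c, a, d), f(a ⊗ c ⊗ c, a ⊗ c ⊗ c ⊗ d, a ⊗ c ⊗ c ⊗ d), c ⊗ d ⊗ d ⊗ d)
  Unit:  drop e
  Sort arguments:  f(a ⊗ b ⊗ c ⊗ c ⊗ d ⊗ f(c, a, d), f(a ⊗ c ⊗ c, a ⊗ c ⊗ c ⊗ d, a ⊗ c ⊗ c ⊗ d), c ⊗ d ⊗ d ⊗ d)
Right:  f(c ⊗ (c ⊗ e) ⊗ d ⊗ a ⊗ b ⊗ f(c, a, d), f((c ⊗ d) ⊗ (e ⊗ a) ⊗ (c ⊗ e), ((c ⊗ c) ⊗ a) ⊗ e, d ⊗ c ⊗ c ⊗ a), ((e ⊗ (e ⊗ e)) ⊗ c ⊗ e) ⊗ d ⊗ d ⊗ d)
  Work inside:  ((e ⊗ (e ⊗ e)) ⊗ c ⊗ e) ⊗ d ⊗ d ⊗ d
  Flatten:  e ⊗ e ⊗ e ⊗ c ⊗ e ⊗ d ⊗ d ⊗ d
  Unit:  drop e (×4)
  Order the arguments:  c ⊗ d ⊗ d ⊗ d
  Reassemble:  f(a ⊗ b ⊗ c ⊗ c ⊗ d ⊗ f(c, a, d), f(a ⊗ c ⊗ c ⊗ d, a ⊗ c ⊗ c, a ⊗ c ⊗ c ⊗ d), c ⊗ d ⊗ d ⊗ d)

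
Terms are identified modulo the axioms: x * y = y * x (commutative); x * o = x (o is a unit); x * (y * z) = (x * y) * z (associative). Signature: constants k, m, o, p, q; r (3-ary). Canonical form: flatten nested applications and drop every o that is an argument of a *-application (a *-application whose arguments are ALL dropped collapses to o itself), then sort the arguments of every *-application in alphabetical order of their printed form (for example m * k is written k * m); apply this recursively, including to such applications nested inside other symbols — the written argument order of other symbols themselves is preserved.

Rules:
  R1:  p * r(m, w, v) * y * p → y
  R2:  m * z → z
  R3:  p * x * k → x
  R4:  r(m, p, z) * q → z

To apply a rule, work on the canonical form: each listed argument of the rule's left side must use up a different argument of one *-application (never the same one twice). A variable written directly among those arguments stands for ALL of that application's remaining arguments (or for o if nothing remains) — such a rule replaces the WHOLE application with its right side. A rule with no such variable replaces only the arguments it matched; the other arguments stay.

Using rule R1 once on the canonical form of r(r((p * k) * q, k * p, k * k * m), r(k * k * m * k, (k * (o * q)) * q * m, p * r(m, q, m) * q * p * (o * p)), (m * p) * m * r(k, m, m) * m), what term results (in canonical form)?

Canonical form:  r(r(k * p * q, k * p, k * k * m), r(k * k * k * m, k * m * q * q, p * p * p * q * r(m, q, m)), m * m * m * p * r(k, m, m))
Match R1:  consume p, p, r(m, q, m);  v := m, w := q, y := p * q
Every leftover argument binds to the variable; the entire application is replaced.
Result:  r(r(k * p * q, k * p, k * k * m), r(k * k * k * m, k * m * q * q, p * q), m * m * m * p * r(k, m, m))

Answer: r(r(k * p * q, k * p, k * k * m), r(k * k * k * m, k * m * q * q, p * q), m * m * m * p * r(k, m, m))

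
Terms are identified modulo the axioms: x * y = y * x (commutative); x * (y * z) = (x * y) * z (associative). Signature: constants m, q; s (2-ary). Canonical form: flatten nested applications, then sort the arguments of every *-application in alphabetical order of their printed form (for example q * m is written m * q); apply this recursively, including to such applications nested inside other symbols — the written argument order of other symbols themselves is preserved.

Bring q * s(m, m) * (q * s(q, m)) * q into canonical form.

Answer: q * q * q * s(m, m) * s(q, m)

Derivation:
Merge nested applications:  q * s(m, m) * q * s(q, m) * q
Sort:  q * q * q * s(m, m) * s(q, m)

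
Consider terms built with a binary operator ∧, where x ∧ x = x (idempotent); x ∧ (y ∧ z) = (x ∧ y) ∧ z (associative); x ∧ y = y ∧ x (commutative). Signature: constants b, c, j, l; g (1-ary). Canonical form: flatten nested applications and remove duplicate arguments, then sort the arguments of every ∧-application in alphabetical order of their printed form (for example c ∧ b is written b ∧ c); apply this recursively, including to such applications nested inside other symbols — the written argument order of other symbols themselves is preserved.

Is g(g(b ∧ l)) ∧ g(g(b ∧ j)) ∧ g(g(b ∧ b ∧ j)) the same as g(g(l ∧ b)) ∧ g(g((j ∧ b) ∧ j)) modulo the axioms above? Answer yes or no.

Left:  g(g(b ∧ l)) ∧ g(g(b ∧ j)) ∧ g(g(b ∧ b ∧ j))
  Canonicalize subterm:  g(g(b ∧ b ∧ j))  →  g(g(b ∧ j))
  Idempotence:  drop duplicate g(g(b ∧ j))
  Sort:  g(g(b ∧ j)) ∧ g(g(b ∧ l))
Right:  g(g(l ∧ b)) ∧ g(g((j ∧ b) ∧ j))
  Canonicalize subterm:  g(g(l ∧ b))  →  g(g(b ∧ l))
  Inside:  g(g((j ∧ b) ∧ j))  →  g(g(b ∧ j))
  Sort arguments:  g(g(b ∧ j)) ∧ g(g(b ∧ l))

Answer: yes — both canonical forms are g(g(b ∧ j)) ∧ g(g(b ∧ l))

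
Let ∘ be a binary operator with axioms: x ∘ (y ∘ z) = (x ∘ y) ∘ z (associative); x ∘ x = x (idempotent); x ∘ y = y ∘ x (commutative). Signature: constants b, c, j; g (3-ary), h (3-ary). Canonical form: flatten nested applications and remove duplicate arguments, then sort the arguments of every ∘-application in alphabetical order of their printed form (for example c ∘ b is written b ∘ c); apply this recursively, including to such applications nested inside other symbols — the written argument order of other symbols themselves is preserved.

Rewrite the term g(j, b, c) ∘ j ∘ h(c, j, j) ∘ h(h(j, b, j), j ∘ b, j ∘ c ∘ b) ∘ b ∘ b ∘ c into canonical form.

Canonicalize subterm:  h(h(j, b, j), j ∘ b, j ∘ c ∘ b)  →  h(h(j, b, j), b ∘ j, b ∘ c ∘ j)
Drop duplicates:  drop duplicate b
Sort arguments:  b ∘ c ∘ g(j, b, c) ∘ h(c, j, j) ∘ h(h(j, b, j), b ∘ j, b ∘ c ∘ j) ∘ j

Answer: b ∘ c ∘ g(j, b, c) ∘ h(c, j, j) ∘ h(h(j, b, j), b ∘ j, b ∘ c ∘ j) ∘ j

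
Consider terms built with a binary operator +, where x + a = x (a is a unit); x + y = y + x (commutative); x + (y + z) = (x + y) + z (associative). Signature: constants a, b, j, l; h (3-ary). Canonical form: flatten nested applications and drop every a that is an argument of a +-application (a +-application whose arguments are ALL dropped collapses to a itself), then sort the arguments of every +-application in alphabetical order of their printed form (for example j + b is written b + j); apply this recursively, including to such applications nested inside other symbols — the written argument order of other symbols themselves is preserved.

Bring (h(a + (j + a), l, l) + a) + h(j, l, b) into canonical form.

Answer: h(j, l, b) + h(j, l, l)

Derivation:
Flatten:  h(a + (j + a), l, l) + a + h(j, l, b)
Inside:  h(a + (j + a), l, l)  →  h(j, l, l)
Units out:  drop a
Sort:  h(j, l, b) + h(j, l, l)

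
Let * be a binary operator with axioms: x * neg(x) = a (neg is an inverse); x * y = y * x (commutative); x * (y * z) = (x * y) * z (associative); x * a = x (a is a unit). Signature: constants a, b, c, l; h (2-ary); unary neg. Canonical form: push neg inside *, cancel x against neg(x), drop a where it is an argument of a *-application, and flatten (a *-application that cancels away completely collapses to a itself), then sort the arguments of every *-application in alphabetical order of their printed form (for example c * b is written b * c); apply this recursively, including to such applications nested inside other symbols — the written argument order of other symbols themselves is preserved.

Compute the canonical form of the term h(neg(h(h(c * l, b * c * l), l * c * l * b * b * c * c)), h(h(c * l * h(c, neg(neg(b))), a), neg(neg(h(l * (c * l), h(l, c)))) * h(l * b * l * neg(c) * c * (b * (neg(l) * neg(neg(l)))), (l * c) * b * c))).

Answer: h(neg(h(h(c * l, b * c * l), b * b * c * c * c * l * l)), h(h(c * h(c, b) * l, a), h(b * b * l * l, b * c * c * l) * h(c * l * l, h(l, c))))

Derivation:
Focus inside:  neg(neg(h(l * (c * l), h(l, c)))) * h(l * b * l * neg(c) * c * (b * (neg(l) * neg(neg(l)))), (l * c) * b * c)
Push neg inside:  distribute neg over * and collapse double neg
Combine occurrences:  h(c * l * l, h(l, c)) * h(b * b * l * l, b * c * c * l)
Order the arguments:  h(b * b * l * l, b * c * c * l) * h(c * l * l, h(l, c))
Put back:  h(neg(h(h(c * l, b * c * l), b * b * c * c * c * l * l)), h(h(c * h(c, b) * l, a), h(b * b * l * l, b * c * c * l) * h(c * l * l, h(l, c))))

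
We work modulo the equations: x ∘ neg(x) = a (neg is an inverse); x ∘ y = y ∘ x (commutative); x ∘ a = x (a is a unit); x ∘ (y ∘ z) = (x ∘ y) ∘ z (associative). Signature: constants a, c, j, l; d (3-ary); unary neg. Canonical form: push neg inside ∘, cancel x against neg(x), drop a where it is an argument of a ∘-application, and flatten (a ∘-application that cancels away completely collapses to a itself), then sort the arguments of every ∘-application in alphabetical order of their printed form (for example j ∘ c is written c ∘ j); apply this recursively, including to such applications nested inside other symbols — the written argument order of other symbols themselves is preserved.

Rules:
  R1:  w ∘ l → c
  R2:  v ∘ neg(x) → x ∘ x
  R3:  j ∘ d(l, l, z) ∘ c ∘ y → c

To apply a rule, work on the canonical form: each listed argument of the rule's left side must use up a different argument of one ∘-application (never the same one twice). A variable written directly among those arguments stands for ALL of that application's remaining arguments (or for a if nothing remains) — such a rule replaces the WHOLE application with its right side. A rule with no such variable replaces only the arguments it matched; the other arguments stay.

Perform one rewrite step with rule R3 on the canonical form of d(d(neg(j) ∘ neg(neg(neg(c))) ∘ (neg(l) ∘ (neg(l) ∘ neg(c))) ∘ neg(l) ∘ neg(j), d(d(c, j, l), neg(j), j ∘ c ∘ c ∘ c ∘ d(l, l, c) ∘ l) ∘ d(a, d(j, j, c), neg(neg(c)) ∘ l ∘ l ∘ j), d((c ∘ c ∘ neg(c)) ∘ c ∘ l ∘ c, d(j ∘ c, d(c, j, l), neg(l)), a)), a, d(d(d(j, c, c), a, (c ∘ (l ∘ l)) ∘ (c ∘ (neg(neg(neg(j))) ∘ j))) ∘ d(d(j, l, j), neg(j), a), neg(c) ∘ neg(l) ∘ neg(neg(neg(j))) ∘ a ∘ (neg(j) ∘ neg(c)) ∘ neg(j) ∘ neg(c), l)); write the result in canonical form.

Canonical form:  d(d(neg(c) ∘ neg(c) ∘ neg(j) ∘ neg(j) ∘ neg(l) ∘ neg(l) ∘ neg(l), d(a, d(j, j, c), c ∘ j ∘ l ∘ l) ∘ d(d(c, j, l), neg(j), c ∘ c ∘ c ∘ d(l, l, c) ∘ j ∘ l), d(c ∘ c ∘ c ∘ l, d(c ∘ j, d(c, j, l), neg(l)), a)), a, d(d(d(j, c, c), a, c ∘ c ∘ l ∘ l) ∘ d(d(j, l, j), neg(j), a), neg(c) ∘ neg(c) ∘ neg(c) ∘ neg(j) ∘ neg(j) ∘ neg(j) ∘ neg(l), l))
Apply R3:  consuming c, d(l, l, c), j;  y := c ∘ c ∘ l, z := c
Every leftover argument binds to the variable; the entire application is replaced.
Giving:  d(d(neg(c) ∘ neg(c) ∘ neg(j) ∘ neg(j) ∘ neg(l) ∘ neg(l) ∘ neg(l), d(a, d(j, j, c), c ∘ j ∘ l ∘ l) ∘ d(d(c, j, l), neg(j), c), d(c ∘ c ∘ c ∘ l, d(c ∘ j, d(c, j, l), neg(l)), a)), a, d(d(d(j, c, c), a, c ∘ c ∘ l ∘ l) ∘ d(d(j, l, j), neg(j), a), neg(c) ∘ neg(c) ∘ neg(c) ∘ neg(j) ∘ neg(j) ∘ neg(j) ∘ neg(l), l))

Answer: d(d(neg(c) ∘ neg(c) ∘ neg(j) ∘ neg(j) ∘ neg(l) ∘ neg(l) ∘ neg(l), d(a, d(j, j, c), c ∘ j ∘ l ∘ l) ∘ d(d(c, j, l), neg(j), c), d(c ∘ c ∘ c ∘ l, d(c ∘ j, d(c, j, l), neg(l)), a)), a, d(d(d(j, c, c), a, c ∘ c ∘ l ∘ l) ∘ d(d(j, l, j), neg(j), a), neg(c) ∘ neg(c) ∘ neg(c) ∘ neg(j) ∘ neg(j) ∘ neg(j) ∘ neg(l), l))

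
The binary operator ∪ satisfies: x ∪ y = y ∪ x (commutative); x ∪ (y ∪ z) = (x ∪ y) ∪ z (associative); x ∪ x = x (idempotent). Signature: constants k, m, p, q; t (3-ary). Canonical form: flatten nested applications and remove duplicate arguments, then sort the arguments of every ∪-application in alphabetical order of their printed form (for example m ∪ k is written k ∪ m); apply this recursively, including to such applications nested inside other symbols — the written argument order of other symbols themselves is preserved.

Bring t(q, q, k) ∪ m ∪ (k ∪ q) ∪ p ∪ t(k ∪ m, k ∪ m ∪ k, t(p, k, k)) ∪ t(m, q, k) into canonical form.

Answer: k ∪ m ∪ p ∪ q ∪ t(k ∪ m, k ∪ m, t(p, k, k)) ∪ t(m, q, k) ∪ t(q, q, k)

Derivation:
Un-nest:  t(q, q, k) ∪ m ∪ k ∪ q ∪ p ∪ t(k ∪ m, k ∪ m ∪ k, t(p, k, k)) ∪ t(m, q, k)
Inside:  t(k ∪ m, k ∪ m ∪ k, t(p, k, k))  →  t(k ∪ m, k ∪ m, t(p, k, k))
Order the arguments:  k ∪ m ∪ p ∪ q ∪ t(k ∪ m, k ∪ m, t(p, k, k)) ∪ t(m, q, k) ∪ t(q, q, k)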